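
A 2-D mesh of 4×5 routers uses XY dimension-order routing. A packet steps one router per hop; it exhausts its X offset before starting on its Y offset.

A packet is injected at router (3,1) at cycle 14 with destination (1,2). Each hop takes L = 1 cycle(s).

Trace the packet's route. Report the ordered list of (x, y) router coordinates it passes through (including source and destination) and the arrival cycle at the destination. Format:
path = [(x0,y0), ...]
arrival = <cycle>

#0 — 3,1 | c14
#1 — 2,1 | c15 | W
#2 — 1,1 | c16 | W
#3 — 1,2 | c17 | N

path = [(3,1), (2,1), (1,1), (1,2)]
arrival = 17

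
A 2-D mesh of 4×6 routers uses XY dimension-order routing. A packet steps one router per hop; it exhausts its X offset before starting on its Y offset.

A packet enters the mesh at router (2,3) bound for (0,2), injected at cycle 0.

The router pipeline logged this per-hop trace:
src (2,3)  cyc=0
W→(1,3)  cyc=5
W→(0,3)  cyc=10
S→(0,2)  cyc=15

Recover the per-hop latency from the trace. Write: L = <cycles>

From hop 0 (0) to hop 1 (5): +5 cycles.
One hop costs L cycles, so L = 5.

L = 5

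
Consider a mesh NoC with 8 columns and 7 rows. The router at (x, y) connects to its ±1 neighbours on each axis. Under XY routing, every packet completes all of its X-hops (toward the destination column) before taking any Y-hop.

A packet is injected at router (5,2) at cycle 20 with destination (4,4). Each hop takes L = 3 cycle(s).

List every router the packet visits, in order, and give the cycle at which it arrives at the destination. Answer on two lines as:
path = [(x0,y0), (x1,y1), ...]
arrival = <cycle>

hop 0: (5,2) @ cyc 20
hop 1: (4,2) @ cyc 23  [W]
hop 2: (4,3) @ cyc 26  [N]
hop 3: (4,4) @ cyc 29  [N]

path = [(5,2), (4,2), (4,3), (4,4)]
arrival = 29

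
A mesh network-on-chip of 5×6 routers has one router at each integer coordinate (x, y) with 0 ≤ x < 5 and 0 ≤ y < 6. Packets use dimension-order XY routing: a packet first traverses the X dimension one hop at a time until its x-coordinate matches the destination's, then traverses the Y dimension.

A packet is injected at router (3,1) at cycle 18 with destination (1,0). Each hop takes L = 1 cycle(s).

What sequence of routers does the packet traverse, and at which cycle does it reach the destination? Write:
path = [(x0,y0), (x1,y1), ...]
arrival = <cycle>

hop 0: (3,1) @ cyc 18
hop 1: (2,1) @ cyc 19  [W]
hop 2: (1,1) @ cyc 20  [W]
hop 3: (1,0) @ cyc 21  [S]

path = [(3,1), (2,1), (1,1), (1,0)]
arrival = 21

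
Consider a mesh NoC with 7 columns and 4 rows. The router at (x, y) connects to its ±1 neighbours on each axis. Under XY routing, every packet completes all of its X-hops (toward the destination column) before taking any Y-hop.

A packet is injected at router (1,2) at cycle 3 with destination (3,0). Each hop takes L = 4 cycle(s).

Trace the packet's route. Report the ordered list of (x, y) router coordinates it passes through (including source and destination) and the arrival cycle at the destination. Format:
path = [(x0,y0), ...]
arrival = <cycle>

path = [(1,2), (2,2), (3,2), (3,1), (3,0)]
arrival = 19

#0 — 1,2 | c3
#1 — 2,2 | c7 | E
#2 — 3,2 | c11 | E
#3 — 3,1 | c15 | S
#4 — 3,0 | c19 | S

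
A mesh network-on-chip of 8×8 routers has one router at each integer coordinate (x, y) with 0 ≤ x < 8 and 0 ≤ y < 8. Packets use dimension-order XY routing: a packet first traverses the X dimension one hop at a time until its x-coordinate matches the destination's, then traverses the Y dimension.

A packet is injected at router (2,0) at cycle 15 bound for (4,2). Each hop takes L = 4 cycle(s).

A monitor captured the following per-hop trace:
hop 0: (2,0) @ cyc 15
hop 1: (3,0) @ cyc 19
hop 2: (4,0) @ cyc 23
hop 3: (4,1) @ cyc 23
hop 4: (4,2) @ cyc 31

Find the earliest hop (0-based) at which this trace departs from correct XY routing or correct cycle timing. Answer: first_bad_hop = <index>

first_bad_hop = 3

hop 1: step (+1,+0), +4 cyc — ok
hop 2: step (+1,+0), +4 cyc — ok
hop 3: step (+0,+1), +0 cyc — BAD: Δcyc=0≠L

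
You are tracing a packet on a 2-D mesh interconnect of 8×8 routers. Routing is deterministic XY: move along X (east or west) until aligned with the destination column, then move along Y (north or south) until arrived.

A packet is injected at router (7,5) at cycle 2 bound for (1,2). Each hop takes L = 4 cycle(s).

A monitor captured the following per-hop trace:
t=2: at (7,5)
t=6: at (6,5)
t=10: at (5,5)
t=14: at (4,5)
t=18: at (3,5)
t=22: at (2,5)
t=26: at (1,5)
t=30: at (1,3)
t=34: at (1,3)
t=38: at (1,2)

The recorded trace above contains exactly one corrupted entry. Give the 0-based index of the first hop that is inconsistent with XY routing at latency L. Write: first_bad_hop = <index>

hop 1: step (-1,+0), +4 cyc — ok
hop 2: step (-1,+0), +4 cyc — ok
hop 3: step (-1,+0), +4 cyc — ok
hop 4: step (-1,+0), +4 cyc — ok
hop 5: step (-1,+0), +4 cyc — ok
hop 6: step (-1,+0), +4 cyc — ok
hop 7: step (+0,-2), +4 cyc — BAD: non-unit step

first_bad_hop = 7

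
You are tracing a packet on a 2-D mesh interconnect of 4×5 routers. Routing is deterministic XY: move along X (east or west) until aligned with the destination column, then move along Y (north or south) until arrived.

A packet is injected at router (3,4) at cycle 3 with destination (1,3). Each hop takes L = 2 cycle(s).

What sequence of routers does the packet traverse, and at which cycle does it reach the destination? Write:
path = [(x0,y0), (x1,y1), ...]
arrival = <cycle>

t=3: at (3,4)
t=5: at (2,4) after W
t=7: at (1,4) after W
t=9: at (1,3) after S

path = [(3,4), (2,4), (1,4), (1,3)]
arrival = 9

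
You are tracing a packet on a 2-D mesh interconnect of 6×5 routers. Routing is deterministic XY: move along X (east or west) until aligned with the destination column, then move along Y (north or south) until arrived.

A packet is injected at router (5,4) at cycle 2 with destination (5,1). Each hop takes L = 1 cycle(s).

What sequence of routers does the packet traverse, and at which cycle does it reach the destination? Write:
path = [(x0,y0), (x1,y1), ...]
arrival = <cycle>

path = [(5,4), (5,3), (5,2), (5,1)]
arrival = 5

  0. router=(5,4) cycle=2 (inject)
  1. router=(5,3) cycle=3 dir=S
  2. router=(5,2) cycle=4 dir=S
  3. router=(5,1) cycle=5 dir=S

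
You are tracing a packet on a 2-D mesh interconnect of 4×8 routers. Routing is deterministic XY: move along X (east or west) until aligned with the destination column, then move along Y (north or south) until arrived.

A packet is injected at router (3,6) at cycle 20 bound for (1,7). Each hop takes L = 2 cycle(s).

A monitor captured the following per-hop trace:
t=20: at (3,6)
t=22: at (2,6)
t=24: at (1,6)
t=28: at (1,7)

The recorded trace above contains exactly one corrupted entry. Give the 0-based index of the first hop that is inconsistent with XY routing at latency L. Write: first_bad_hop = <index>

first_bad_hop = 3

hop 1: step (-1,+0), +2 cyc — ok
hop 2: step (-1,+0), +2 cyc — ok
hop 3: step (+0,+1), +4 cyc — BAD: Δcyc=4≠L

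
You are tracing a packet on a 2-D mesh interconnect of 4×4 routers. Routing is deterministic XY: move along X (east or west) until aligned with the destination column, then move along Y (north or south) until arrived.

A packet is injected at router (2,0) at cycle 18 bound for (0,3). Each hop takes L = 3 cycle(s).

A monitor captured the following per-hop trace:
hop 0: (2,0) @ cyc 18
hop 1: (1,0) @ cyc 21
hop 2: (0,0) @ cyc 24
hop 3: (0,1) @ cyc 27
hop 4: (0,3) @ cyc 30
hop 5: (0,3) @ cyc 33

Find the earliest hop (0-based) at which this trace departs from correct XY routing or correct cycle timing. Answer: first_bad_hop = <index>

[1] (-1,+0) / 3c ⇒ ok
[2] (-1,+0) / 3c ⇒ ok
[3] (+0,+1) / 3c ⇒ ok
[4] (+0,+2) / 3c ⇒ BAD: non-unit step

first_bad_hop = 4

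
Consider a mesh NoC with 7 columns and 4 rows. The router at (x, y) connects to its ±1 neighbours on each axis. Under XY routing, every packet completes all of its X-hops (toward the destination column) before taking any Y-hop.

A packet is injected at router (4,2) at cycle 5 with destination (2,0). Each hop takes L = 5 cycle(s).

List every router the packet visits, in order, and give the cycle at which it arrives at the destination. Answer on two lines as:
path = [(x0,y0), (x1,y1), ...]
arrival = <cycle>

path = [(4,2), (3,2), (2,2), (2,1), (2,0)]
arrival = 25

  0. router=(4,2) cycle=5 (inject)
  1. router=(3,2) cycle=10 dir=W
  2. router=(2,2) cycle=15 dir=W
  3. router=(2,1) cycle=20 dir=S
  4. router=(2,0) cycle=25 dir=S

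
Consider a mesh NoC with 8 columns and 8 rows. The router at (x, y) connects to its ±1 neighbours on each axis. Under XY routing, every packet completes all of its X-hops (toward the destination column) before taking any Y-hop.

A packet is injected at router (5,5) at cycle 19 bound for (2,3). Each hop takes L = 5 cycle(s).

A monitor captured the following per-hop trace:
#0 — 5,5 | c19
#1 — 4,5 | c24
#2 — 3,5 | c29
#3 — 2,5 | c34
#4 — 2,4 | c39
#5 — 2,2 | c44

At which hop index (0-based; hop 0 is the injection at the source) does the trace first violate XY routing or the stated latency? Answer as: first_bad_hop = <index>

first_bad_hop = 5

hop 1: step (-1,+0), +5 cyc — ok
hop 2: step (-1,+0), +5 cyc — ok
hop 3: step (-1,+0), +5 cyc — ok
hop 4: step (+0,-1), +5 cyc — ok
hop 5: step (+0,-2), +5 cyc — BAD: non-unit step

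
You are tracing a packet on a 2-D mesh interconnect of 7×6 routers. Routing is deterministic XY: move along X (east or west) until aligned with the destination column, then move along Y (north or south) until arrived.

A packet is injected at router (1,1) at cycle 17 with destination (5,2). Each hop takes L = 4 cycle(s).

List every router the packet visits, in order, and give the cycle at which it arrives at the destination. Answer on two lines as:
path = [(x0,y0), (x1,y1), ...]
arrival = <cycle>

path = [(1,1), (2,1), (3,1), (4,1), (5,1), (5,2)]
arrival = 37

t=17: at (1,1)
t=21: at (2,1) after E
t=25: at (3,1) after E
t=29: at (4,1) after E
t=33: at (5,1) after E
t=37: at (5,2) after N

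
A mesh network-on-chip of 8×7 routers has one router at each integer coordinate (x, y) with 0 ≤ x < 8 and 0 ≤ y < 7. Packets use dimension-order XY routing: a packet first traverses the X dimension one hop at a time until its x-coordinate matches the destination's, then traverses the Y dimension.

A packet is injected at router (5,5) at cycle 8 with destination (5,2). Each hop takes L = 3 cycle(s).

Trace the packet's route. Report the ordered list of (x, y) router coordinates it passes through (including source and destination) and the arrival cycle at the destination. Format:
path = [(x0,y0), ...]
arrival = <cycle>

path = [(5,5), (5,4), (5,3), (5,2)]
arrival = 17

#0 — 5,5 | c8
#1 — 5,4 | c11 | S
#2 — 5,3 | c14 | S
#3 — 5,2 | c17 | S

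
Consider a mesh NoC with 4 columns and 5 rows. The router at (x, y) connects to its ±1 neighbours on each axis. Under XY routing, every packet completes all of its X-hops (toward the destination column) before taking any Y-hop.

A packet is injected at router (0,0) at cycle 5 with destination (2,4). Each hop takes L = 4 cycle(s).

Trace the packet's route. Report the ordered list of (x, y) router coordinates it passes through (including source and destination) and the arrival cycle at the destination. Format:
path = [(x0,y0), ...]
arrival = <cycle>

path = [(0,0), (1,0), (2,0), (2,1), (2,2), (2,3), (2,4)]
arrival = 29

#0 — 0,0 | c5
#1 — 1,0 | c9 | E
#2 — 2,0 | c13 | E
#3 — 2,1 | c17 | N
#4 — 2,2 | c21 | N
#5 — 2,3 | c25 | N
#6 — 2,4 | c29 | N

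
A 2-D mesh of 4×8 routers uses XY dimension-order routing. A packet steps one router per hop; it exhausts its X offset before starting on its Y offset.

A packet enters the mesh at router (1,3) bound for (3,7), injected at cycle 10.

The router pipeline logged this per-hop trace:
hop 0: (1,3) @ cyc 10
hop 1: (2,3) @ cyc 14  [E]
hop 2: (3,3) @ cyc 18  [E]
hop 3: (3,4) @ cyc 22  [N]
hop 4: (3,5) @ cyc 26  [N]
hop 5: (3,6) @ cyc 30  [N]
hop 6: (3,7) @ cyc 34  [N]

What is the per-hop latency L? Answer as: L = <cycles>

From hop 0 (10) to hop 1 (14): +4 cycles.
That increment is L by definition: L = 4.

L = 4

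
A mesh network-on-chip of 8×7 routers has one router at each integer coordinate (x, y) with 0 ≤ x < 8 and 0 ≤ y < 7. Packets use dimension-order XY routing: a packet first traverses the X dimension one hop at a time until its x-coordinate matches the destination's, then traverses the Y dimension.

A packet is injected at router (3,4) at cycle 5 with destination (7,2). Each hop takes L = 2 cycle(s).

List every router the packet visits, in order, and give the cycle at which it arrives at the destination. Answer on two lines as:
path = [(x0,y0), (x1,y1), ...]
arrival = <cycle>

hop 0: (3,4) @ cyc 5
hop 1: (4,4) @ cyc 7  [E]
hop 2: (5,4) @ cyc 9  [E]
hop 3: (6,4) @ cyc 11  [E]
hop 4: (7,4) @ cyc 13  [E]
hop 5: (7,3) @ cyc 15  [S]
hop 6: (7,2) @ cyc 17  [S]

path = [(3,4), (4,4), (5,4), (6,4), (7,4), (7,3), (7,2)]
arrival = 17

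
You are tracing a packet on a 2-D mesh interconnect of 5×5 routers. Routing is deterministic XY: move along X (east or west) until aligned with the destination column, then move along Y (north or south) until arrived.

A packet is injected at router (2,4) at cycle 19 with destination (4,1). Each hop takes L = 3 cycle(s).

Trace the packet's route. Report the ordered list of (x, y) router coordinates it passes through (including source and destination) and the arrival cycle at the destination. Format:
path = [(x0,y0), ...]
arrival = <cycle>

path = [(2,4), (3,4), (4,4), (4,3), (4,2), (4,1)]
arrival = 34

t=19: at (2,4)
t=22: at (3,4) after E
t=25: at (4,4) after E
t=28: at (4,3) after S
t=31: at (4,2) after S
t=34: at (4,1) after S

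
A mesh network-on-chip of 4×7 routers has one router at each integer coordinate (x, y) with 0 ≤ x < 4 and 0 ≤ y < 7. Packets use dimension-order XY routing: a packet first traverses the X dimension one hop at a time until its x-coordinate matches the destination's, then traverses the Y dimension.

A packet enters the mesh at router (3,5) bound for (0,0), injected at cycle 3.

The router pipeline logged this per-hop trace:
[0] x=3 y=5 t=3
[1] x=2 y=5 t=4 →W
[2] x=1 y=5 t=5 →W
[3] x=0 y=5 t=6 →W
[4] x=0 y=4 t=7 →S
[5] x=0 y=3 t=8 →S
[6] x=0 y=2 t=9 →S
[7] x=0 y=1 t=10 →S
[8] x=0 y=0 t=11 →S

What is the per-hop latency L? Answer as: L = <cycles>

L = 1

Δcyc across hop 0→1: 4 − 3 = 1.
Per-hop latency L = Δcyc = 1.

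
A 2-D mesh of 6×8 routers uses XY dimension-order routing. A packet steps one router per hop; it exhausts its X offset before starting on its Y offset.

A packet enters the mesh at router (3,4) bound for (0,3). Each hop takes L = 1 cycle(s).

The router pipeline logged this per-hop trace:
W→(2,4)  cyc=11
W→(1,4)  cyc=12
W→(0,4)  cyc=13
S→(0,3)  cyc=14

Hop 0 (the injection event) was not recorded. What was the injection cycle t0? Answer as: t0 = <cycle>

t0 = 10

Hop 1 reached at cycle 11; hop k is at t0 + k·L.
Therefore t0 = 11 − L = 10.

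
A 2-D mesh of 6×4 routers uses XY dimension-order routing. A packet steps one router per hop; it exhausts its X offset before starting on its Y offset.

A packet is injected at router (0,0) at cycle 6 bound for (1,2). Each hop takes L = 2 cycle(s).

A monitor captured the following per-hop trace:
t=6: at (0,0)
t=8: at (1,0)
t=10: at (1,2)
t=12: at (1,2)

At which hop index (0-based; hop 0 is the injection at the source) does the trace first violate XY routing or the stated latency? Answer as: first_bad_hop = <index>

hop 1: step (+1,+0), +2 cyc — ok
hop 2: step (+0,+2), +2 cyc — BAD: non-unit step

first_bad_hop = 2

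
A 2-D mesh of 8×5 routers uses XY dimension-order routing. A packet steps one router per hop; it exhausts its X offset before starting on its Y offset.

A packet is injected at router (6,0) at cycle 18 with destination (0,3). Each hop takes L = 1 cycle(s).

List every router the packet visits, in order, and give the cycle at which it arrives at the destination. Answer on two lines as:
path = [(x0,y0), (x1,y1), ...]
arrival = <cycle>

src (6,0)  cyc=18
W→(5,0)  cyc=19
W→(4,0)  cyc=20
W→(3,0)  cyc=21
W→(2,0)  cyc=22
W→(1,0)  cyc=23
W→(0,0)  cyc=24
N→(0,1)  cyc=25
N→(0,2)  cyc=26
N→(0,3)  cyc=27

path = [(6,0), (5,0), (4,0), (3,0), (2,0), (1,0), (0,0), (0,1), (0,2), (0,3)]
arrival = 27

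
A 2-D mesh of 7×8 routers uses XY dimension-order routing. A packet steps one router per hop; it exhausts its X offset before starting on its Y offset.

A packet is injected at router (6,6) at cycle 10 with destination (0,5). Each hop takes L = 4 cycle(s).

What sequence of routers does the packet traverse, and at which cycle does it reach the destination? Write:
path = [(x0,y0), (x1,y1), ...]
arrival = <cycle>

path = [(6,6), (5,6), (4,6), (3,6), (2,6), (1,6), (0,6), (0,5)]
arrival = 38

hop 0: (6,6) @ cyc 10
hop 1: (5,6) @ cyc 14  [W]
hop 2: (4,6) @ cyc 18  [W]
hop 3: (3,6) @ cyc 22  [W]
hop 4: (2,6) @ cyc 26  [W]
hop 5: (1,6) @ cyc 30  [W]
hop 6: (0,6) @ cyc 34  [W]
hop 7: (0,5) @ cyc 38  [S]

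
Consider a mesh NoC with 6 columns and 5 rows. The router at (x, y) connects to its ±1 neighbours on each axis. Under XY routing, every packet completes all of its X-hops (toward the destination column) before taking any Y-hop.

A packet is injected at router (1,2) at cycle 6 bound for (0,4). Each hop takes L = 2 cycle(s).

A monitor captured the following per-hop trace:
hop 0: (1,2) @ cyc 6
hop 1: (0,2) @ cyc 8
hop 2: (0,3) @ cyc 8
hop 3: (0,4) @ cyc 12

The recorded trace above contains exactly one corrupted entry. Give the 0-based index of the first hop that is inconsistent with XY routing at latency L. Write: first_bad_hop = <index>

hop 1: step (-1,+0), +2 cyc — ok
hop 2: step (+0,+1), +0 cyc — BAD: Δcyc=0≠L

first_bad_hop = 2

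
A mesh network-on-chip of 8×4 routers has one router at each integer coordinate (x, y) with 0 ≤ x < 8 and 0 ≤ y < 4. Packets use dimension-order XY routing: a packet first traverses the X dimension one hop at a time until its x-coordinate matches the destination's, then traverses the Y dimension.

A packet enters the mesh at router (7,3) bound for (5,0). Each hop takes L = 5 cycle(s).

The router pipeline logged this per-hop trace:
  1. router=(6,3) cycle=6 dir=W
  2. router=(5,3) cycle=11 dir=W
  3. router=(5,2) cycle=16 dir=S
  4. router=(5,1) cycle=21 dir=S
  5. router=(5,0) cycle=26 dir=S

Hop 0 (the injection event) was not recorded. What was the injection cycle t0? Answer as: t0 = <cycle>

t0 = 1

The first recorded entry is hop 1 at cycle 6.
Subtract one hop: t0 = 6 − 5 = 1.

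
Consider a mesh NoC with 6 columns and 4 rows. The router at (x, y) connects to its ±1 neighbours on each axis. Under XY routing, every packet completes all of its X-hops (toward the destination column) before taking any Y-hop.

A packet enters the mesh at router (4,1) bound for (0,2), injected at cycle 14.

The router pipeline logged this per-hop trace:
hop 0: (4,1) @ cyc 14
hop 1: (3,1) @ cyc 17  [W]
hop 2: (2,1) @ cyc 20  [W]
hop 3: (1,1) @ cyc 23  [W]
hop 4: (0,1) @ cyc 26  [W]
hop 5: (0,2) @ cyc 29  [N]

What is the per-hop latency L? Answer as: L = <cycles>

Δcyc across hop 0→1: 17 − 14 = 3.
One hop costs L cycles, so L = 3.

L = 3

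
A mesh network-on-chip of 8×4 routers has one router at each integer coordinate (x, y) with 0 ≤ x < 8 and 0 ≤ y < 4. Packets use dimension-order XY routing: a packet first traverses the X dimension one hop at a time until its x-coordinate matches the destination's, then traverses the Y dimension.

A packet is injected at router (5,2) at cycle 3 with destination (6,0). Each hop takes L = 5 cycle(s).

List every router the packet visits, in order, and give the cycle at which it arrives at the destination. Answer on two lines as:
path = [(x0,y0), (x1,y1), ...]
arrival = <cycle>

path = [(5,2), (6,2), (6,1), (6,0)]
arrival = 18

src (5,2)  cyc=3
E→(6,2)  cyc=8
S→(6,1)  cyc=13
S→(6,0)  cyc=18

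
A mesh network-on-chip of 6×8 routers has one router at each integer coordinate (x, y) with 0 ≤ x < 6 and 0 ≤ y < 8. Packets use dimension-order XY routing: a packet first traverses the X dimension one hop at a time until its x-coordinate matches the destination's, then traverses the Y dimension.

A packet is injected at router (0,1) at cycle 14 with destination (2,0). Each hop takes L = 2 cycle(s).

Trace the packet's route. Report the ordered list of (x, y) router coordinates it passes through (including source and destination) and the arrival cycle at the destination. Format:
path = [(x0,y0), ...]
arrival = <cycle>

  0. router=(0,1) cycle=14 (inject)
  1. router=(1,1) cycle=16 dir=E
  2. router=(2,1) cycle=18 dir=E
  3. router=(2,0) cycle=20 dir=S

path = [(0,1), (1,1), (2,1), (2,0)]
arrival = 20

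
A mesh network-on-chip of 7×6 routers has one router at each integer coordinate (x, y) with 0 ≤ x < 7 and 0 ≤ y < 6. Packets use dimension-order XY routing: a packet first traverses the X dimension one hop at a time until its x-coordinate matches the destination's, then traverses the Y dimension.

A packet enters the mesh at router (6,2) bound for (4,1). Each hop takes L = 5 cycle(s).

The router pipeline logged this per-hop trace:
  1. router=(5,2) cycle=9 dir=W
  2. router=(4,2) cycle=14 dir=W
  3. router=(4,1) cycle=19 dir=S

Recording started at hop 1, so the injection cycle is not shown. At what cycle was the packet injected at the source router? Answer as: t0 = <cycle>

t0 = 4

The first recorded entry is hop 1 at cycle 9.
Therefore t0 = 9 − L = 4.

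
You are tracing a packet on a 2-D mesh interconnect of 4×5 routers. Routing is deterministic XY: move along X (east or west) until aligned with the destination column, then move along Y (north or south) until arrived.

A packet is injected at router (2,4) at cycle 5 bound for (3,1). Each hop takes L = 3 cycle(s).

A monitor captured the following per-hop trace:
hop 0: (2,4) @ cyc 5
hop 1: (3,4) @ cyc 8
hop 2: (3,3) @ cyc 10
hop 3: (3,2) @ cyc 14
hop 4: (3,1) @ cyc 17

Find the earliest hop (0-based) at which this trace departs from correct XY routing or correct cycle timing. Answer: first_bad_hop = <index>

check 1→ d=(1,0) cyc+3: ok
check 2→ d=(0,-1) cyc+2: BAD: Δcyc=2≠L

first_bad_hop = 2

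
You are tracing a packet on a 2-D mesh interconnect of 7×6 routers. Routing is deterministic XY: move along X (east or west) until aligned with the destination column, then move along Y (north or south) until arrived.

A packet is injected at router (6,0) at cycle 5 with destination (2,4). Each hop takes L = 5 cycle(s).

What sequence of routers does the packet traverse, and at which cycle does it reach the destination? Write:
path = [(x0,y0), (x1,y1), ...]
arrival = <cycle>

path = [(6,0), (5,0), (4,0), (3,0), (2,0), (2,1), (2,2), (2,3), (2,4)]
arrival = 45

#0 — 6,0 | c5
#1 — 5,0 | c10 | W
#2 — 4,0 | c15 | W
#3 — 3,0 | c20 | W
#4 — 2,0 | c25 | W
#5 — 2,1 | c30 | N
#6 — 2,2 | c35 | N
#7 — 2,3 | c40 | N
#8 — 2,4 | c45 | N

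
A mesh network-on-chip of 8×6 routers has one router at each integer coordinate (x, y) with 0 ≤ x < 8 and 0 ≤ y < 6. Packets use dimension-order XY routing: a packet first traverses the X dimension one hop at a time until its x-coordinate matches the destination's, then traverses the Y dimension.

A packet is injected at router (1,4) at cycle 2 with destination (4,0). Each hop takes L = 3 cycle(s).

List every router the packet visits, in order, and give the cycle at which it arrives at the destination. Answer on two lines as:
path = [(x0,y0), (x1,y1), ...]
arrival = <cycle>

[0] x=1 y=4 t=2
[1] x=2 y=4 t=5 →E
[2] x=3 y=4 t=8 →E
[3] x=4 y=4 t=11 →E
[4] x=4 y=3 t=14 →S
[5] x=4 y=2 t=17 →S
[6] x=4 y=1 t=20 →S
[7] x=4 y=0 t=23 →S

path = [(1,4), (2,4), (3,4), (4,4), (4,3), (4,2), (4,1), (4,0)]
arrival = 23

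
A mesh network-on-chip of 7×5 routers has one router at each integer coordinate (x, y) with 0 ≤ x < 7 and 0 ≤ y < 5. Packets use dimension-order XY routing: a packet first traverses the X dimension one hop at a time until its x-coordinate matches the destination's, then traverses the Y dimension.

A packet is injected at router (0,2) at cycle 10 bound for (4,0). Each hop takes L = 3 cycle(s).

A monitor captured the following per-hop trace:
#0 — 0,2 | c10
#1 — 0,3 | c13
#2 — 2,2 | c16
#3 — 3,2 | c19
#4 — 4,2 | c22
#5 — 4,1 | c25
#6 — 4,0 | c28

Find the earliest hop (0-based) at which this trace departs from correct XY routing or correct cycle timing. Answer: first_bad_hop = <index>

first_bad_hop = 1

  1: Δx=+0 Δy=+1 Δt=3 [BAD: Y-move but x=0≠4]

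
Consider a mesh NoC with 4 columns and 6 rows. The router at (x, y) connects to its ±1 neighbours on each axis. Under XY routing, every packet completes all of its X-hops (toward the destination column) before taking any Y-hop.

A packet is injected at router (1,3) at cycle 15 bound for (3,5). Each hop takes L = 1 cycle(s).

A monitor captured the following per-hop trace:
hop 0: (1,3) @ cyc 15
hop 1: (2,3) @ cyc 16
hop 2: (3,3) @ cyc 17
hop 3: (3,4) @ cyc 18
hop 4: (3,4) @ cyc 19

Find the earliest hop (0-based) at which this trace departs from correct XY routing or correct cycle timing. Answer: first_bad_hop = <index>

hop 1: step (+1,+0), +1 cyc — ok
hop 2: step (+1,+0), +1 cyc — ok
hop 3: step (+0,+1), +1 cyc — ok
hop 4: step (+0,+0), +1 cyc — BAD: non-unit step

first_bad_hop = 4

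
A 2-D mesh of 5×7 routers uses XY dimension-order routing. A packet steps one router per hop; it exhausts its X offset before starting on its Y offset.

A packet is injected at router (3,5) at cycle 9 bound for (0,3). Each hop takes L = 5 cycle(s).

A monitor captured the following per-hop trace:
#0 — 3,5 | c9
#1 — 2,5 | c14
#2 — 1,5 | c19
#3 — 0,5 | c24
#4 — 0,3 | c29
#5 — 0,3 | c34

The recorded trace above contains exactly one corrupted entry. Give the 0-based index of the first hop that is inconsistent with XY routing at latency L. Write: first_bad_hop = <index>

first_bad_hop = 4

hop 1: step (-1,+0), +5 cyc — ok
hop 2: step (-1,+0), +5 cyc — ok
hop 3: step (-1,+0), +5 cyc — ok
hop 4: step (+0,-2), +5 cyc — BAD: non-unit step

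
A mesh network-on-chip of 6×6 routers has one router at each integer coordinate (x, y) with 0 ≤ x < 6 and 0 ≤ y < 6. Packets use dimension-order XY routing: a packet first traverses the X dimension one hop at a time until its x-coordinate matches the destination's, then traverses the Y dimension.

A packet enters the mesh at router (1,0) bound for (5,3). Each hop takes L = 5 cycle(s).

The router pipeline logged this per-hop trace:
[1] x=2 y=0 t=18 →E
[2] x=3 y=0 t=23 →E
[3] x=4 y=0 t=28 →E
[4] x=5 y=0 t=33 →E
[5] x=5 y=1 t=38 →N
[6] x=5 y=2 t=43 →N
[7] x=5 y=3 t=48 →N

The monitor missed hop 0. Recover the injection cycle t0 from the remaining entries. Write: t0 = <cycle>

t0 = 13

cyc[1] = 18 and cyc[k] = t0 + k·L for every k.
t0 = cyc[1] − L = 18 − 5 = 13.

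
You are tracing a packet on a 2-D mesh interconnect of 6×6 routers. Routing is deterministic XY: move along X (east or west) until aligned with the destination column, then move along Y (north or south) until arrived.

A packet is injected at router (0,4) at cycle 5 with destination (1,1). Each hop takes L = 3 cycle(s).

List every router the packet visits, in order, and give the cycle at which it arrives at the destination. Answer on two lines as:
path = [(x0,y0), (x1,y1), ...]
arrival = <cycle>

path = [(0,4), (1,4), (1,3), (1,2), (1,1)]
arrival = 17

#0 — 0,4 | c5
#1 — 1,4 | c8 | E
#2 — 1,3 | c11 | S
#3 — 1,2 | c14 | S
#4 — 1,1 | c17 | S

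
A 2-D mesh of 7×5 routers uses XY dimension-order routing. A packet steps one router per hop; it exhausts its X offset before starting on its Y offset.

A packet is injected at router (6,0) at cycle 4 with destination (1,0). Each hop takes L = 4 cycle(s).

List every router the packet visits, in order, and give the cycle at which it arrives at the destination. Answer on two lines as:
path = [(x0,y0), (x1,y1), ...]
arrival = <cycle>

[0] x=6 y=0 t=4
[1] x=5 y=0 t=8 →W
[2] x=4 y=0 t=12 →W
[3] x=3 y=0 t=16 →W
[4] x=2 y=0 t=20 →W
[5] x=1 y=0 t=24 →W

path = [(6,0), (5,0), (4,0), (3,0), (2,0), (1,0)]
arrival = 24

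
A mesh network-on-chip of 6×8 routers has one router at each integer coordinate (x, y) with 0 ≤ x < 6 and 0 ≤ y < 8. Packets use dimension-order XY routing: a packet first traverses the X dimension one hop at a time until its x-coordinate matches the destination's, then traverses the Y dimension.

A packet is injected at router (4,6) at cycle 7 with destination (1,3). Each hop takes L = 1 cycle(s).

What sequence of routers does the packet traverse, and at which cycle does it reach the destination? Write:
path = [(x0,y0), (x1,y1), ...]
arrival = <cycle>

path = [(4,6), (3,6), (2,6), (1,6), (1,5), (1,4), (1,3)]
arrival = 13

src (4,6)  cyc=7
W→(3,6)  cyc=8
W→(2,6)  cyc=9
W→(1,6)  cyc=10
S→(1,5)  cyc=11
S→(1,4)  cyc=12
S→(1,3)  cyc=13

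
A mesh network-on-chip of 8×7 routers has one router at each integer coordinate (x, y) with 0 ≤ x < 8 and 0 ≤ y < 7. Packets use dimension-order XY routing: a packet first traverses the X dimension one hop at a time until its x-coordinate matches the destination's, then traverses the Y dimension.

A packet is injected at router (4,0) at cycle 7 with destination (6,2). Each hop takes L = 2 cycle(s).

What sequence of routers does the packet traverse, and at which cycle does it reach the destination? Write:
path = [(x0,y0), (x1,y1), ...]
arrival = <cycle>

[0] x=4 y=0 t=7
[1] x=5 y=0 t=9 →E
[2] x=6 y=0 t=11 →E
[3] x=6 y=1 t=13 →N
[4] x=6 y=2 t=15 →N

path = [(4,0), (5,0), (6,0), (6,1), (6,2)]
arrival = 15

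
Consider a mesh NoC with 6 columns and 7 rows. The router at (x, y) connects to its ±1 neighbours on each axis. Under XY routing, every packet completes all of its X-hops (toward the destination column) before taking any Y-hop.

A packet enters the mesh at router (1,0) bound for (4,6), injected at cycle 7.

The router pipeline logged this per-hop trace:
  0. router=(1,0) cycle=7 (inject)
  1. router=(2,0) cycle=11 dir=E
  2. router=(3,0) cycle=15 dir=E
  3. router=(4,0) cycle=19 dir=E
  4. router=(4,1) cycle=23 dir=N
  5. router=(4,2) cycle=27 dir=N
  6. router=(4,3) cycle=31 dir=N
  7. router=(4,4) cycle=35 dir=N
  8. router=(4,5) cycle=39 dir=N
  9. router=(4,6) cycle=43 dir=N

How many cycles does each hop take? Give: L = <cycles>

L = 4

From hop 0 (7) to hop 1 (11): +4 cycles.
Per-hop latency L = Δcyc = 4.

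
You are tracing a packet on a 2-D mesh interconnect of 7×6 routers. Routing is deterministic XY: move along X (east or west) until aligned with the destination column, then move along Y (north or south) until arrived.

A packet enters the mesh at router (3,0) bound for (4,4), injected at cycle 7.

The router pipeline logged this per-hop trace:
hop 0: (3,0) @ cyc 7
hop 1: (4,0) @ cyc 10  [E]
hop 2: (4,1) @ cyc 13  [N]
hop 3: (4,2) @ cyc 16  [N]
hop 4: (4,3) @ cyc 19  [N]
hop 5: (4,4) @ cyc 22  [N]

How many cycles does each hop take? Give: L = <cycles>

L = 3

Between hops 0 and 1 the cycle counter advances 10 − 7 = 3.
Each hop adds L, hence L = 3.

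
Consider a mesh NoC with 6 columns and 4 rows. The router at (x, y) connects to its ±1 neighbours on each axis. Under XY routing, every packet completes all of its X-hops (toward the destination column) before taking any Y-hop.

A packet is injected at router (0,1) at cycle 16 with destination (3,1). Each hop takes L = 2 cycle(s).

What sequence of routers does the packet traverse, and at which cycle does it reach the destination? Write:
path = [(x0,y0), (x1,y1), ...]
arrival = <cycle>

path = [(0,1), (1,1), (2,1), (3,1)]
arrival = 22

hop 0: (0,1) @ cyc 16
hop 1: (1,1) @ cyc 18  [E]
hop 2: (2,1) @ cyc 20  [E]
hop 3: (3,1) @ cyc 22  [E]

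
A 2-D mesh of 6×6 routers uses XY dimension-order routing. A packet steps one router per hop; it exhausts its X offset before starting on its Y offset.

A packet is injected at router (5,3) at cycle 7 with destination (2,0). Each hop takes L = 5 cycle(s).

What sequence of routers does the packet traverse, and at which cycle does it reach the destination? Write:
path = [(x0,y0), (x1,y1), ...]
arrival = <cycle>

  0. router=(5,3) cycle=7 (inject)
  1. router=(4,3) cycle=12 dir=W
  2. router=(3,3) cycle=17 dir=W
  3. router=(2,3) cycle=22 dir=W
  4. router=(2,2) cycle=27 dir=S
  5. router=(2,1) cycle=32 dir=S
  6. router=(2,0) cycle=37 dir=S

path = [(5,3), (4,3), (3,3), (2,3), (2,2), (2,1), (2,0)]
arrival = 37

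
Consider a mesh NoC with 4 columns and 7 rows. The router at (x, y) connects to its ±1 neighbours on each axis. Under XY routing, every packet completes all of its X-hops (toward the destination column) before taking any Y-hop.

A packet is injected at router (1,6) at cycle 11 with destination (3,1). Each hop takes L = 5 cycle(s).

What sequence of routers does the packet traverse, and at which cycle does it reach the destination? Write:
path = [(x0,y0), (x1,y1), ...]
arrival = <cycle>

path = [(1,6), (2,6), (3,6), (3,5), (3,4), (3,3), (3,2), (3,1)]
arrival = 46

hop 0: (1,6) @ cyc 11
hop 1: (2,6) @ cyc 16  [E]
hop 2: (3,6) @ cyc 21  [E]
hop 3: (3,5) @ cyc 26  [S]
hop 4: (3,4) @ cyc 31  [S]
hop 5: (3,3) @ cyc 36  [S]
hop 6: (3,2) @ cyc 41  [S]
hop 7: (3,1) @ cyc 46  [S]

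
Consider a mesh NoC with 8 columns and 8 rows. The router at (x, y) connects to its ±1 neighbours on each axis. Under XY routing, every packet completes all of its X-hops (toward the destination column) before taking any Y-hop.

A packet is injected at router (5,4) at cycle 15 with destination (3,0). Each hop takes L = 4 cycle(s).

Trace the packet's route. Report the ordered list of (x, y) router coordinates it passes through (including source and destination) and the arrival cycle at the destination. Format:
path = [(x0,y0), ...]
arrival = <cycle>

src (5,4)  cyc=15
W→(4,4)  cyc=19
W→(3,4)  cyc=23
S→(3,3)  cyc=27
S→(3,2)  cyc=31
S→(3,1)  cyc=35
S→(3,0)  cyc=39

path = [(5,4), (4,4), (3,4), (3,3), (3,2), (3,1), (3,0)]
arrival = 39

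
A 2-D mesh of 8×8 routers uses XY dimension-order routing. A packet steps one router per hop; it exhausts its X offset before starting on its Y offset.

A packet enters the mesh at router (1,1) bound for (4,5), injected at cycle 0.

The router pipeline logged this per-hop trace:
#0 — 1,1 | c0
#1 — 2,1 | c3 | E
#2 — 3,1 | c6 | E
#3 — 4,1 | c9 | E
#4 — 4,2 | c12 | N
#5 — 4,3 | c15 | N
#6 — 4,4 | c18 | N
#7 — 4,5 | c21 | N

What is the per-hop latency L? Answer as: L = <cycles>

L = 3

cyc[1] − cyc[0] = 3 − 0 = 3.
Each hop adds L, hence L = 3.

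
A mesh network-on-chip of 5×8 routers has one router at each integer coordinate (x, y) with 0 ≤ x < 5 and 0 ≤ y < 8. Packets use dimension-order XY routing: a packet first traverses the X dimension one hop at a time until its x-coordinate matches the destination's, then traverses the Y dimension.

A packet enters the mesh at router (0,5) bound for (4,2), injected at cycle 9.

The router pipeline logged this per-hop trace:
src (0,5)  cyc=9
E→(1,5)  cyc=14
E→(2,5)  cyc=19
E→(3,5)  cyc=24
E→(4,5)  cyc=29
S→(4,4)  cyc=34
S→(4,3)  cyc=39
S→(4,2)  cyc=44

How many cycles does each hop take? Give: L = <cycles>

L = 5

From hop 0 (9) to hop 1 (14): +5 cycles.
Each hop adds L, hence L = 5.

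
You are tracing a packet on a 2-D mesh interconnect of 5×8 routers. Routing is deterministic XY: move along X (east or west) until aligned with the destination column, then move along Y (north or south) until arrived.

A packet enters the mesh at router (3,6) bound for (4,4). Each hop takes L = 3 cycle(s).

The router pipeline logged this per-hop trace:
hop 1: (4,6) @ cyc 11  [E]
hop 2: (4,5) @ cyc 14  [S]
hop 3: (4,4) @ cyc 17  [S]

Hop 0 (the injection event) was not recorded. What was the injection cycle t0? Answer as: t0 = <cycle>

The first recorded entry is hop 1 at cycle 11.
So t0 = 11 − 1·3 = 8.

t0 = 8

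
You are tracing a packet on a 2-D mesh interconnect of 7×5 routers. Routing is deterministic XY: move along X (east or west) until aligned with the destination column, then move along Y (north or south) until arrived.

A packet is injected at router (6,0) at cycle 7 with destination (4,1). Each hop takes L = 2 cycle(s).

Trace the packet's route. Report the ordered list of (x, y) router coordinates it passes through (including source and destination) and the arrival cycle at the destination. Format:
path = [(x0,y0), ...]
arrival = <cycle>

  0. router=(6,0) cycle=7 (inject)
  1. router=(5,0) cycle=9 dir=W
  2. router=(4,0) cycle=11 dir=W
  3. router=(4,1) cycle=13 dir=N

path = [(6,0), (5,0), (4,0), (4,1)]
arrival = 13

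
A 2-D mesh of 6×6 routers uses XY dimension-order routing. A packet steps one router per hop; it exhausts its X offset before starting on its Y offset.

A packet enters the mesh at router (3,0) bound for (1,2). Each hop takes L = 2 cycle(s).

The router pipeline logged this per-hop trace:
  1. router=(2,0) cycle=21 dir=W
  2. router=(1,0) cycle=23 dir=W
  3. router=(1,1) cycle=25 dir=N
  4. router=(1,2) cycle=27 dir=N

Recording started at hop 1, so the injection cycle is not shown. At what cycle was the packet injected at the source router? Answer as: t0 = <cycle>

t0 = 19

Hop 1 reached at cycle 21; hop k is at t0 + k·L.
Subtract one hop: t0 = 21 − 2 = 19.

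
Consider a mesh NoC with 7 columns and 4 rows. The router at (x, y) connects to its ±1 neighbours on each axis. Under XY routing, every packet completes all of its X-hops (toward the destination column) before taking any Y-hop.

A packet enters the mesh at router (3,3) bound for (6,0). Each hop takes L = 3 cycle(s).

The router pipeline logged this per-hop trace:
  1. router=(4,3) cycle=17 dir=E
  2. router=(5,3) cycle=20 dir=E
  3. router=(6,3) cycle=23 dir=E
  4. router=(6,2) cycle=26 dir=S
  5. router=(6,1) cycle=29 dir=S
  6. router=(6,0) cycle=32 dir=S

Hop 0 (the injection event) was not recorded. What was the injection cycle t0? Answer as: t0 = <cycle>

t0 = 14

The first recorded entry is hop 1 at cycle 17.
t0 = cyc[1] − L = 17 − 3 = 14.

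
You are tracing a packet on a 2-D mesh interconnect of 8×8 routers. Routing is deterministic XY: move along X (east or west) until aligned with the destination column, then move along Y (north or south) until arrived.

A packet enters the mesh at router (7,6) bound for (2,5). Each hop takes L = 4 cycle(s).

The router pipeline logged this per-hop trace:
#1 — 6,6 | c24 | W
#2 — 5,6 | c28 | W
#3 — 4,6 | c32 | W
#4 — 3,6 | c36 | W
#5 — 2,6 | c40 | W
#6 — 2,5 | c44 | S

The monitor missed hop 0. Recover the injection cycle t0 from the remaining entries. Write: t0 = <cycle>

t0 = 20

At hop 1 the cycle is 24; in general cyc_k = t0 + kL.
So t0 = 24 − 1·4 = 20.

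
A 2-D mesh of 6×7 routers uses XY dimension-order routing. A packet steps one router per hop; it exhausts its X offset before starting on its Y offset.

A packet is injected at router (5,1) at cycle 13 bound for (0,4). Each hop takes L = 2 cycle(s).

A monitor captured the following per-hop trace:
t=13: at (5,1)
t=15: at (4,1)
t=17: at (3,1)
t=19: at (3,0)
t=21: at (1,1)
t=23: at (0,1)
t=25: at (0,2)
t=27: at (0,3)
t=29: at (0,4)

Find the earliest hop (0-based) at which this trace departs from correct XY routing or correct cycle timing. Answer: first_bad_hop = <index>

[1] (-1,+0) / 2c ⇒ ok
[2] (-1,+0) / 2c ⇒ ok
[3] (+0,-1) / 2c ⇒ BAD: Y-move but x=3≠0

first_bad_hop = 3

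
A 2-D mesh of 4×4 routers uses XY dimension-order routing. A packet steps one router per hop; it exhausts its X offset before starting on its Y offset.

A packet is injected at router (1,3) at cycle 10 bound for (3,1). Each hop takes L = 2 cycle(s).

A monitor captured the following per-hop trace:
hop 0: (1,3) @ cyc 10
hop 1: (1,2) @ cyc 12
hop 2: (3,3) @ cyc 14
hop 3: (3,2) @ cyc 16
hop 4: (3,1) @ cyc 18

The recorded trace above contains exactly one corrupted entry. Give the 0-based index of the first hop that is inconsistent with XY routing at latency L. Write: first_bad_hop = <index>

  1: Δx=+0 Δy=-1 Δt=2 [BAD: Y-move but x=1≠3]

first_bad_hop = 1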